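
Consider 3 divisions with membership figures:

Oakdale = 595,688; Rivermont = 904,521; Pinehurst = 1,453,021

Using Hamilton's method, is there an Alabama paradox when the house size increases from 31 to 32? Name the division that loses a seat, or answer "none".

At 31 seats: Oakdale 6, Rivermont 10, Pinehurst 15.
At 32 seats: Oakdale 6, Rivermont 10, Pinehurst 16.
No division's allocation decreased.

none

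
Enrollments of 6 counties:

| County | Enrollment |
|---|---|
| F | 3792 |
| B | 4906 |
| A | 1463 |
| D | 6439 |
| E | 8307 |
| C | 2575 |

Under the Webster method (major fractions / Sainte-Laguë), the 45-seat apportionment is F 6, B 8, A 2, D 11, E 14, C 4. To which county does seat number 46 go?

A

Priority for the next seat is population ÷ (current seats + 0.5).
Priorities: F 583.385, B 577.176, A 585.200, D 559.913, E 572.897, C 572.222.
Highest priority: A.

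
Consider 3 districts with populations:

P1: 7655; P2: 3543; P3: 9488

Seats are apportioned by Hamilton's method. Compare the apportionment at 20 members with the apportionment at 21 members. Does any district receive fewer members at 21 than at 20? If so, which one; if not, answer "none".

At 20 seats: P1 7, P2 4, P3 9.
At 21 seats: P1 8, P2 3, P3 10.
P2 drops from 4 to 3.

P2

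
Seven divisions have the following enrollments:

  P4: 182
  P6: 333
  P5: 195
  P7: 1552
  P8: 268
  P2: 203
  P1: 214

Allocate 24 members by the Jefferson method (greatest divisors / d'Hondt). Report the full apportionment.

P4: 1, P6: 3, P5: 1, P7: 14, P8: 2, P2: 1, P1: 2

Standard divisor 2947/24 ≈ 122.792; standard quotas: P4 1.482, P6 2.712, P5 1.588, P7 12.639, P8 2.183, P2 1.653, P1 1.743.
Rounding down gives 1, 2, 1, 12, 2, 1, 1 = 20 seats, so the divisor must be adjusted.
With modified divisor 105: modified quotas P4 1.733, P6 3.171, P5 1.857, P7 14.781, P8 2.552, P2 1.933, P1 2.038.
Rounding down: P4 1, P6 3, P5 1, P7 14, P8 2, P2 1, P1 2 (total 24).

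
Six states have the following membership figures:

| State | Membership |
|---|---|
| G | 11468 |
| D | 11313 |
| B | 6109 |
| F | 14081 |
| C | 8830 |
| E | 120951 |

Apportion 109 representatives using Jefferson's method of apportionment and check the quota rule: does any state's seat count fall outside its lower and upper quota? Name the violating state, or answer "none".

E

Standard quotas: G 7.236, D 7.138, B 3.855, F 8.885, C 5.571, E 76.316.
Jefferson allocation: G 7, D 7, B 3, F 9, C 5, E 78.
E has quota 76.316 (lower 76, upper 77) but receives 78 — outside the quota interval.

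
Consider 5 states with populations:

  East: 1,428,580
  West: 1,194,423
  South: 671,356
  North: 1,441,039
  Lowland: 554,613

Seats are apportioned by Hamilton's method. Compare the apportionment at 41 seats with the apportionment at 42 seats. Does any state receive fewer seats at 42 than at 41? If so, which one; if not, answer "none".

At 41 seats: East 11, West 9, South 5, North 11, Lowland 5.
At 42 seats: East 11, West 10, South 5, North 12, Lowland 4.
Lowland drops from 5 to 4.

Lowland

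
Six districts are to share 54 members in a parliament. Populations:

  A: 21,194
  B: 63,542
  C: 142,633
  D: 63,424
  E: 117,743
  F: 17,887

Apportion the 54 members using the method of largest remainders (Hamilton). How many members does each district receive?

A: 3, B: 8, C: 18, D: 8, E: 15, F: 2

Total 426423; standard divisor 426423/54 ≈ 7896.722.
Standard quotas: A 2.6839, B 8.0466, C 18.0623, D 8.0317, E 14.9104, F 2.2651.
Lower quotas: A 2, B 8, C 18, D 8, E 14, F 2 (sum 52, leaving 2 seats).
Remainders in descending order: E 0.9104, A 0.6839, F 0.2651, C 0.0623, B 0.0466, D 0.0317.
The surplus seats go to E, A.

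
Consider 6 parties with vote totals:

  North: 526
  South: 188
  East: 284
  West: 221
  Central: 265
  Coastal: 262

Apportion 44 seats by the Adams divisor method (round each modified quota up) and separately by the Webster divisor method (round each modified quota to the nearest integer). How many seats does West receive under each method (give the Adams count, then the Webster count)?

6 and 5

Adams: North 13, South 5, East 7, West 6, Central 7, Coastal 6.
Webster: North 13, South 5, East 7, West 5, Central 7, Coastal 7.
West gets 6 under Adams and 5 under Webster.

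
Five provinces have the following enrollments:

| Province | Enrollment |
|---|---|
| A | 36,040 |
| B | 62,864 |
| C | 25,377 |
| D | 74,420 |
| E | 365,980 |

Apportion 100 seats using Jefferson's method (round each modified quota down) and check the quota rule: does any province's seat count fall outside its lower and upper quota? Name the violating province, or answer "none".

E

Standard quotas: A 6.382, B 11.133, C 4.494, D 13.179, E 64.812.
Jefferson allocation: A 6, B 11, C 4, D 13, E 66.
E has quota 64.812 (lower 64, upper 65) but receives 66 — outside the quota interval.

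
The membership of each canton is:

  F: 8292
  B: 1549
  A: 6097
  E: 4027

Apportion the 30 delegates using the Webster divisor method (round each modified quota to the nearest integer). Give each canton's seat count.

F 13, B 2, A 9, E 6

Standard divisor 19965/30 ≈ 665.5; standard quotas: F 12.460, B 2.328, A 9.162, E 6.051.
Rounding to the nearest integer gives 12, 2, 9, 6 = 29 seats, so the divisor must be adjusted.
With modified divisor 650: modified quotas F 12.757, B 2.383, A 9.380, E 6.195.
Rounding to the nearest integer: F 13, B 2, A 9, E 6 (total 30).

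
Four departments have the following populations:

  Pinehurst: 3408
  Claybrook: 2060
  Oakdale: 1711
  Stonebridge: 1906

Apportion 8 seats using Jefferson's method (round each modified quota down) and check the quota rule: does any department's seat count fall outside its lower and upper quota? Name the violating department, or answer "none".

Standard quotas: Pinehurst 3.001, Claybrook 1.814, Oakdale 1.507, Stonebridge 1.678.
Jefferson allocation: Pinehurst 3, Claybrook 2, Oakdale 1, Stonebridge 2.
Every allocation lies between the lower and upper quota.

none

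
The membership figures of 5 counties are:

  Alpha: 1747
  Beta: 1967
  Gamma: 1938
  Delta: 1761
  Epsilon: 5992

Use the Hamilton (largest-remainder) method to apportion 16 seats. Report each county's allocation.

Alpha 2; Beta 3; Gamma 2; Delta 2; Epsilon 7

Standard divisor: 13405 ÷ 16 ≈ 837.812.
Standard quotas: Alpha 2.0852, Beta 2.3478, Gamma 2.3132, Delta 2.1019, Epsilon 7.1520.
Lower quotas: Alpha 2, Beta 2, Gamma 2, Delta 2, Epsilon 7 (sum 15, leaving 1 seat).
Remainders in descending order: Beta 0.3478, Gamma 0.3132, Epsilon 0.1520, Delta 0.1019, Alpha 0.0852.
Largest remainder: Beta receives the extra seat.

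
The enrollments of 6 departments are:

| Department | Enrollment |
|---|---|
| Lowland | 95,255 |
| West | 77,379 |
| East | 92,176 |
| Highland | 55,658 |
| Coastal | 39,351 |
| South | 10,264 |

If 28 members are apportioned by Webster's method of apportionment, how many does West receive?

6

Standard divisor 370083/28 ≈ 13217.25; standard quotas: Lowland 7.207, West 5.854, East 6.974, Highland 4.211, Coastal 2.977, South 0.777.
Rounding to the nearest integer gives Lowland 7, West 6, East 7, Highland 4, Coastal 3, South 1 — total 28, matching the house size, so no adjustment is needed.
West receives 6.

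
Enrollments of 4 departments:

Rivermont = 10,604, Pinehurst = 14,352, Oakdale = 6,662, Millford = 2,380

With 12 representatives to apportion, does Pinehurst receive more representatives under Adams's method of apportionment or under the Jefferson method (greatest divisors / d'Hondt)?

Adams: Rivermont 4, Pinehurst 5, Oakdale 2, Millford 1.
Jefferson: Rivermont 4, Pinehurst 6, Oakdale 2, Millford 0.
Pinehurst gets 5 under Adams and 6 under Jefferson.

Jefferson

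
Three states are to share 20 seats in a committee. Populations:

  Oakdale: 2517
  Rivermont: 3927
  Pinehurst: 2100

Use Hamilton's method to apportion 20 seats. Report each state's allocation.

Oakdale 6, Rivermont 9, Pinehurst 5

Total 8544; standard divisor 8544/20 ≈ 427.2.
Standard quotas: Oakdale 5.892, Rivermont 9.192, Pinehurst 4.916.
Lower quotas: Oakdale 5, Rivermont 9, Pinehurst 4 (sum 18, leaving 2 seats).
Remainders in descending order: Pinehurst 0.916, Oakdale 0.892, Rivermont 0.192.
The surplus seats go to Pinehurst, Oakdale.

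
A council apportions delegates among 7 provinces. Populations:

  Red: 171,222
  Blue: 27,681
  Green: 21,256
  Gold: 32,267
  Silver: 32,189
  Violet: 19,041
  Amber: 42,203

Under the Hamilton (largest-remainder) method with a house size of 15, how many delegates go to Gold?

1

Standard divisor: 345859 ÷ 15 ≈ 23057.267.
Standard quotas: Red 7.4259, Blue 1.2005, Green 0.9219, Gold 1.3994, Silver 1.3960, Violet 0.8258, Amber 1.8304.
Lower quotas: Red 7, Blue 1, Green 0, Gold 1, Silver 1, Violet 0, Amber 1 (sum 11, leaving 4 seats).
Remainders in descending order: Green 0.9219, Amber 0.8304, Violet 0.8258, Red 0.4259, Gold 0.3994, Silver 0.3960, Blue 0.2005.
The surplus seats go to Green, Amber, Violet, Red.
Gold receives 1.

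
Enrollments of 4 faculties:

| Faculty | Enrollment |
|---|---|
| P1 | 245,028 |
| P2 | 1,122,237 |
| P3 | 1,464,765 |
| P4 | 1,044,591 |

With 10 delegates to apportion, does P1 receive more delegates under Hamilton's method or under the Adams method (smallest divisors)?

Hamilton: P1 0, P2 3, P3 4, P4 3.
Adams: P1 1, P2 3, P3 3, P4 3.
P1 gets 0 under Hamilton and 1 under Adams.

Adams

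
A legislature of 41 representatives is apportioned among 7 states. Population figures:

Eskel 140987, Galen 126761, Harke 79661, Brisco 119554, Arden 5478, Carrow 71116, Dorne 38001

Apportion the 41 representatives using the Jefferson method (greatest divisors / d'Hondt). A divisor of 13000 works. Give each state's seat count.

With modified divisor 13000: modified quotas Eskel 10.845, Galen 9.751, Harke 6.128, Brisco 9.196, Arden 0.421, Carrow 5.470, Dorne 2.923.
Rounding down: Eskel 10, Galen 9, Harke 6, Brisco 9, Arden 0, Carrow 5, Dorne 2 (total 41).

Eskel 10, Galen 9, Harke 6, Brisco 9, Arden 0, Carrow 5, Dorne 2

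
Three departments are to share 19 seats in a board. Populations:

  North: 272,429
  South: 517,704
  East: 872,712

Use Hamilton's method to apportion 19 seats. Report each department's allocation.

Standard divisor: 1662845 ÷ 19 ≈ 87518.158.
Standard quotas: North 3.1128, South 5.9154, East 9.9718.
Lower quotas: North 3, South 5, East 9 (sum 17, leaving 2 seats).
Remainders in descending order: East 0.9718, South 0.9154, North 0.1128.
The surplus seats go to East, South.

North=3; South=6; East=10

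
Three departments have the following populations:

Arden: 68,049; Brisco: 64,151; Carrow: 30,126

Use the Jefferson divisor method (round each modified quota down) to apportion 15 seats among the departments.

Standard divisor 162326/15 ≈ 10821.733; standard quotas: Arden 6.288, Brisco 5.928, Carrow 2.784.
Rounding down gives 6, 5, 2 = 13 seats, so the divisor must be adjusted.
With modified divisor 9900: modified quotas Arden 6.874, Brisco 6.480, Carrow 3.043.
Rounding down: Arden 6, Brisco 6, Carrow 3 (total 15).

Arden=6; Brisco=6; Carrow=3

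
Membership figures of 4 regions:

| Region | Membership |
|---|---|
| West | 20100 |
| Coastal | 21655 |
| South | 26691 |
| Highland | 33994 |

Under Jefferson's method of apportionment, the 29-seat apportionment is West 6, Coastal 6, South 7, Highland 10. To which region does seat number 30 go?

Priority for the next seat is population ÷ (current seats + 1).
Priorities: West 2871.429, Coastal 3093.571, South 3336.375, Highland 3090.364.
Highest priority: South.

South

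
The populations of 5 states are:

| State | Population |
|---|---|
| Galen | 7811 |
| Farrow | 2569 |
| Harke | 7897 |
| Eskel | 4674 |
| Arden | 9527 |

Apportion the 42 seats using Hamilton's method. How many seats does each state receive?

Galen 10, Farrow 4, Harke 10, Eskel 6, Arden 12

The standard divisor is 32478/42 ≈ 773.286.
Standard quotas: Galen 10.1011, Farrow 3.3222, Harke 10.2123, Eskel 6.0443, Arden 12.3202.
Lower quotas: Galen 10, Farrow 3, Harke 10, Eskel 6, Arden 12 (sum 41, leaving 1 seat).
Remainders in descending order: Farrow 0.3222, Arden 0.3202, Harke 0.2123, Galen 0.1011, Eskel 0.0443.
Largest remainder: Farrow receives the extra seat.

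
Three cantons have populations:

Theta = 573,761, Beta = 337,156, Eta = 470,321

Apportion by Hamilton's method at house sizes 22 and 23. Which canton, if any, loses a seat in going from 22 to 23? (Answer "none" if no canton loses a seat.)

At 22 seats: Theta 9, Beta 5, Eta 8.
At 23 seats: Theta 9, Beta 6, Eta 8.
No canton's allocation decreased.

none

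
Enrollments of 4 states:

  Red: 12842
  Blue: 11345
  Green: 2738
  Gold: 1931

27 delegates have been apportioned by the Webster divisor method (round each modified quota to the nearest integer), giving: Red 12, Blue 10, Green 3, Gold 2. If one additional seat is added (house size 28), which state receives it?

Blue

Priority for the next seat is population ÷ (current seats + 0.5).
Priorities: Red 1027.360, Blue 1080.476, Green 782.286, Gold 772.400.
Highest priority: Blue.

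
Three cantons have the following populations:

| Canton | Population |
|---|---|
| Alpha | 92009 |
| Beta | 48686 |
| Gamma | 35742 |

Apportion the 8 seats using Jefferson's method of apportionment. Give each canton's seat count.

Alpha 5; Beta 2; Gamma 1

Standard divisor 176437/8 ≈ 22054.625; standard quotas: Alpha 4.172, Beta 2.208, Gamma 1.621.
Rounding down gives 4, 2, 1 = 7 seats, so the divisor must be adjusted.
With modified divisor 18100: modified quotas Alpha 5.083, Beta 2.690, Gamma 1.975.
Rounding down: Alpha 5, Beta 2, Gamma 1 (total 8).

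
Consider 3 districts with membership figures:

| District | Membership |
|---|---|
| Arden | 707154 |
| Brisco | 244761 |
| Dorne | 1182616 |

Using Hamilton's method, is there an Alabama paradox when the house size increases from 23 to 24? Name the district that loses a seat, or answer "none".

At 23 seats: Arden 7, Brisco 3, Dorne 13.
At 24 seats: Arden 8, Brisco 3, Dorne 13.
No district's allocation decreased.

none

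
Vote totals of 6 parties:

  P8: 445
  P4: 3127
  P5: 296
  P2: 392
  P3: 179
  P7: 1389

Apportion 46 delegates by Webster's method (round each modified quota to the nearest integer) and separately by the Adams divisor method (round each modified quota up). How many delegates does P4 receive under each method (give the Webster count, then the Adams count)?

Webster: P8 4, P4 25, P5 2, P2 3, P3 1, P7 11.
Adams: P8 4, P4 23, P5 3, P2 3, P3 2, P7 11.
P4 gets 25 under Webster and 23 under Adams.

25 and 23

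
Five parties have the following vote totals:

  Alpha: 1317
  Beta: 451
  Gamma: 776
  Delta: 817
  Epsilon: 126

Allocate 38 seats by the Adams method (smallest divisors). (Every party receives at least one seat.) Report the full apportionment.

Alpha: 14; Beta: 5; Gamma: 8; Delta: 9; Epsilon: 2

Standard divisor 3487/38 ≈ 91.763; standard quotas: Alpha 14.352, Beta 4.915, Gamma 8.457, Delta 8.903, Epsilon 1.373.
Rounding up gives 15, 5, 9, 9, 2 = 40 seats, so the divisor must be adjusted.
With modified divisor 100: modified quotas Alpha 13.170, Beta 4.510, Gamma 7.760, Delta 8.170, Epsilon 1.260.
Rounding up: Alpha 14, Beta 5, Gamma 8, Delta 9, Epsilon 2 (total 38).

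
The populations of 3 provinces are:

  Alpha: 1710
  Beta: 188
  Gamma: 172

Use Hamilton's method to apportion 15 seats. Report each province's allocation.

Alpha 13, Beta 1, Gamma 1

The standard divisor is 2070/15 = 138.
Standard quotas: Alpha 12.391, Beta 1.362, Gamma 1.246.
Lower quotas: Alpha 12, Beta 1, Gamma 1 (sum 14, leaving 1 seat).
Remainders in descending order: Alpha 0.391, Beta 0.362, Gamma 0.246.
The surplus seat goes to Alpha.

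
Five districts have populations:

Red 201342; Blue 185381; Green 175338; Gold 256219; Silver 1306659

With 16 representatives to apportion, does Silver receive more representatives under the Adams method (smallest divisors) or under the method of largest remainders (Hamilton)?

Adams: Red 2, Blue 2, Green 2, Gold 2, Silver 8.
Hamilton: Red 2, Blue 1, Green 1, Gold 2, Silver 10.
Silver gets 8 under Adams and 10 under Hamilton.

Hamilton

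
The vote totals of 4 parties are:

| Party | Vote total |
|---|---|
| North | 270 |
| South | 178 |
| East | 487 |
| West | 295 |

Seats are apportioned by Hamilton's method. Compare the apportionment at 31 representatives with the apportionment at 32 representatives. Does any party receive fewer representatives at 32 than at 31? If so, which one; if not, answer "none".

South

At 31 seats: North 7, South 5, East 12, West 7.
At 32 seats: North 7, South 4, East 13, West 8.
South drops from 5 to 4.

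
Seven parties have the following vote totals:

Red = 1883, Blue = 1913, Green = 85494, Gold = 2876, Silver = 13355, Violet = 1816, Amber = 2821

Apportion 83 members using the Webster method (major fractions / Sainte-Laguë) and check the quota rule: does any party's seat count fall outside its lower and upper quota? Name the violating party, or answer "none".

Standard quotas: Red 1.419, Blue 1.441, Green 64.417, Gold 2.167, Silver 10.063, Violet 1.368, Amber 2.126.
Webster allocation: Red 1, Blue 1, Green 66, Gold 2, Silver 10, Violet 1, Amber 2.
Green has quota 64.417 (lower 64, upper 65) but receives 66 — outside the quota interval.

Green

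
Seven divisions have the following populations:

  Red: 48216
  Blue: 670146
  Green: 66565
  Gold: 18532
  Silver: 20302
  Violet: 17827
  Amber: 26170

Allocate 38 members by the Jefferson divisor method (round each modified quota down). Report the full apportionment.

Red=2, Blue=32, Green=3, Gold=0, Silver=0, Violet=0, Amber=1

Standard divisor 867758/38 ≈ 22835.737; standard quotas: Red 2.111, Blue 29.346, Green 2.915, Gold 0.812, Silver 0.889, Violet 0.781, Amber 1.146.
Rounding down gives 2, 29, 2, 0, 0, 0, 1 = 34 seats, so the divisor must be adjusted.
With modified divisor 20751.7: modified quotas Red 2.323, Blue 32.294, Green 3.208, Gold 0.893, Silver 0.978, Violet 0.859, Amber 1.261.
Rounding down: Red 2, Blue 32, Green 3, Gold 0, Silver 0, Violet 0, Amber 1 (total 38).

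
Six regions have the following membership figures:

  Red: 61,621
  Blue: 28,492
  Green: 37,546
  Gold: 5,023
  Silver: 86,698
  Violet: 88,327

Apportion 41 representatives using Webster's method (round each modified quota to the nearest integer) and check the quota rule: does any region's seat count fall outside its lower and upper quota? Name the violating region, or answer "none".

Standard quotas: Red 8.211, Blue 3.796, Green 5.003, Gold 0.669, Silver 11.552, Violet 11.769.
Webster allocation: Red 8, Blue 4, Green 5, Gold 1, Silver 11, Violet 12.
Every allocation lies between the lower and upper quota.

none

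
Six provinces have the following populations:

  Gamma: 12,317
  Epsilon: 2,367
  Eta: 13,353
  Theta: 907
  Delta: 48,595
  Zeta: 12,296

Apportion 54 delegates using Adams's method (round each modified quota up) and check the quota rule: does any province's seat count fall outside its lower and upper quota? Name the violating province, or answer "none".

Standard quotas: Gamma 7.404, Epsilon 1.423, Eta 8.027, Theta 0.545, Delta 29.211, Zeta 7.391.
Adams allocation: Gamma 8, Epsilon 2, Eta 8, Theta 1, Delta 28, Zeta 7.
Delta has quota 29.211 (lower 29, upper 30) but receives 28 — outside the quota interval.

Delta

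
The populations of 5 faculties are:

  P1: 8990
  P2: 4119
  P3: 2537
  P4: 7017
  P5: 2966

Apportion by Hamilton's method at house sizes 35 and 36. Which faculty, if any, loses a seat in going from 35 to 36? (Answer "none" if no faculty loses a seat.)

At 35 seats: P1 12, P2 6, P3 3, P4 10, P5 4.
At 36 seats: P1 13, P2 6, P3 3, P4 10, P5 4.
No faculty's allocation decreased.

none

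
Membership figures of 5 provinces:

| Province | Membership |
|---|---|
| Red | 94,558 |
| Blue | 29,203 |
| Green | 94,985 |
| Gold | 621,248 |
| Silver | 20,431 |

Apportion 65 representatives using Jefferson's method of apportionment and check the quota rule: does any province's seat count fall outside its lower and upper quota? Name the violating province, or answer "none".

Standard quotas: Red 7.143, Blue 2.206, Green 7.176, Gold 46.932, Silver 1.543.
Jefferson allocation: Red 7, Blue 2, Green 7, Gold 48, Silver 1.
Gold has quota 46.932 (lower 46, upper 47) but receives 48 — outside the quota interval.

Gold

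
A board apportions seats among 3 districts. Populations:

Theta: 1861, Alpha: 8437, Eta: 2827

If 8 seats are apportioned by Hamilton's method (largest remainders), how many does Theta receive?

The standard divisor is 13125/8 ≈ 1640.625.
Standard quotas: Theta 1.1343, Alpha 5.1426, Eta 1.7231.
Lower quotas: Theta 1, Alpha 5, Eta 1 (sum 7, leaving 1 seat).
Remainders in descending order: Eta 0.7231, Alpha 0.1426, Theta 0.1343.
Largest remainder: Eta receives the extra seat.
Theta receives 1.

1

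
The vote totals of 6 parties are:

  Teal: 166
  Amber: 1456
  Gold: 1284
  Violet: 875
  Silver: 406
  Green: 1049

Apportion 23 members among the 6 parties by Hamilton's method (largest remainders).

Total 5236; standard divisor 5236/23 ≈ 227.652.
Standard quotas: Teal 0.729, Amber 6.396, Gold 5.640, Violet 3.844, Silver 1.783, Green 4.608.
Lower quotas: Teal 0, Amber 6, Gold 5, Violet 3, Silver 1, Green 4 (sum 19, leaving 4 seats).
Remainders in descending order: Violet 0.844, Silver 0.783, Teal 0.729, Gold 0.640, Green 0.608, Amber 0.396.
Largest remainders: Violet, Silver, Teal, Gold receive the extra seats.

Teal 1; Amber 6; Gold 6; Violet 4; Silver 2; Green 4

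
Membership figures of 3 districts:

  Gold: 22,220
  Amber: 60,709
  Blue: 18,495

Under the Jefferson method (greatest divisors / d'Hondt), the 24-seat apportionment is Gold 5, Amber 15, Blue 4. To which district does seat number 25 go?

Priority for the next seat is population ÷ (current seats + 1).
Priorities: Gold 3703.333, Amber 3794.312, Blue 3699.000.
Highest priority: Amber.

Amber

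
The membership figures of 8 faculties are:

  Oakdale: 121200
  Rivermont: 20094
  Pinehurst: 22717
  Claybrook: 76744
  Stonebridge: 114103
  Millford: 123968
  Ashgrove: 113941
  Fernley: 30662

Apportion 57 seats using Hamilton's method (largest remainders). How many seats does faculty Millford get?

Standard divisor: 623429 ÷ 57 ≈ 10937.351.
Standard quotas: Oakdale 11.0813, Rivermont 1.8372, Pinehurst 2.0770, Claybrook 7.0167, Stonebridge 10.4324, Millford 11.3344, Ashgrove 10.4176, Fernley 2.8034.
Lower quotas: Oakdale 11, Rivermont 1, Pinehurst 2, Claybrook 7, Stonebridge 10, Millford 11, Ashgrove 10, Fernley 2 (sum 54, leaving 3 seats).
Remainders in descending order: Rivermont 0.8372, Fernley 0.8034, Stonebridge 0.4324, Ashgrove 0.4176, Millford 0.3344, Oakdale 0.0813, Pinehurst 0.0770, Claybrook 0.0167.
The surplus seats go to Rivermont, Fernley, Stonebridge.
Millford receives 11.

11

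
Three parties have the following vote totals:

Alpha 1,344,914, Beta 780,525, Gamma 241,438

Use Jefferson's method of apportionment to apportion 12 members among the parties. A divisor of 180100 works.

With modified divisor 180100: modified quotas Alpha 7.468, Beta 4.334, Gamma 1.341.
Rounding down: Alpha 7, Beta 4, Gamma 1 (total 12).

Alpha 7, Beta 4, Gamma 1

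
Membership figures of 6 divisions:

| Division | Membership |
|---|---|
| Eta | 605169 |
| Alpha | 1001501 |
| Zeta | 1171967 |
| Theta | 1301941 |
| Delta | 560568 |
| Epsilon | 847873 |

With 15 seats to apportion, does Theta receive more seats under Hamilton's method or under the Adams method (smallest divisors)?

Hamilton: Eta 2, Alpha 3, Zeta 3, Theta 4, Delta 1, Epsilon 2.
Adams: Eta 2, Alpha 3, Zeta 3, Theta 3, Delta 2, Epsilon 2.
Theta gets 4 under Hamilton and 3 under Adams.

Hamilton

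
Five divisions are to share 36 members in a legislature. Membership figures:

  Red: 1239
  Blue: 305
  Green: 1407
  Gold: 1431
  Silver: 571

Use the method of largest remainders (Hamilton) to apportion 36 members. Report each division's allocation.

Standard divisor: 4953 ÷ 36 ≈ 137.583.
Standard quotas: Red 9.005, Blue 2.217, Green 10.227, Gold 10.401, Silver 4.150.
Lower quotas: Red 9, Blue 2, Green 10, Gold 10, Silver 4 (sum 35, leaving 1 seat).
Remainders in descending order: Gold 0.401, Green 0.227, Blue 0.217, Silver 0.150, Red 0.005.
The surplus seat goes to Gold.

Red 9; Blue 2; Green 10; Gold 11; Silver 4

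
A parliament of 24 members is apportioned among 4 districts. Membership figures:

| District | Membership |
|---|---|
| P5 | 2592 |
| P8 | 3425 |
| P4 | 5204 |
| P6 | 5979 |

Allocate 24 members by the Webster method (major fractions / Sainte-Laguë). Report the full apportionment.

Standard divisor 17200/24 ≈ 716.667; standard quotas: P5 3.617, P8 4.779, P4 7.261, P6 8.343.
Rounding to the nearest integer gives P5 4, P8 5, P4 7, P6 8 — total 24, matching the house size, so no adjustment is needed.

P5: 4, P8: 5, P4: 7, P6: 8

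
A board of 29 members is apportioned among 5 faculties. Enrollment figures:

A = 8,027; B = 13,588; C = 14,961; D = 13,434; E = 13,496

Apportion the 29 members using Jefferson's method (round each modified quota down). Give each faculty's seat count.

Standard divisor 63506/29 ≈ 2189.862; standard quotas: A 3.666, B 6.205, C 6.832, D 6.135, E 6.163.
Rounding down gives 3, 6, 6, 6, 6 = 27 seats, so the divisor must be adjusted.
With modified divisor 1970: modified quotas A 4.075, B 6.897, C 7.594, D 6.819, E 6.851.
Rounding down: A 4, B 6, C 7, D 6, E 6 (total 29).

A 4; B 6; C 7; D 6; E 6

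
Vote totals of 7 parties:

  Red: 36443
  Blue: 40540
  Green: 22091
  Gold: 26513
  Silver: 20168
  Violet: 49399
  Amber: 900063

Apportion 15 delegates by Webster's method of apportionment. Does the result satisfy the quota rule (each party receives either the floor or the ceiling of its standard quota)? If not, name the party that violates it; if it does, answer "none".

none

Standard quotas: Red 0.499, Blue 0.555, Green 0.303, Gold 0.363, Silver 0.276, Violet 0.677, Amber 12.327.
Webster allocation: Red 1, Blue 1, Green 0, Gold 0, Silver 0, Violet 1, Amber 12.
Every allocation lies between the lower and upper quota.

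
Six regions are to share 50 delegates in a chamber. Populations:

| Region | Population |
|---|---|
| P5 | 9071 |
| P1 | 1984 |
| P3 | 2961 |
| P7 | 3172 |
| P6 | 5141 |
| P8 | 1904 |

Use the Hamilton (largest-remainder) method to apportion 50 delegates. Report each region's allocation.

P5 19, P1 4, P3 6, P7 6, P6 11, P8 4

Total 24233; standard divisor 24233/50 ≈ 484.66.
Standard quotas: P5 18.7162, P1 4.0936, P3 6.1094, P7 6.5448, P6 10.6074, P8 3.9285.
Lower quotas: P5 18, P1 4, P3 6, P7 6, P6 10, P8 3 (sum 47, leaving 3 seats).
Remainders in descending order: P8 0.9285, P5 0.7162, P6 0.6074, P7 0.5448, P3 0.1094, P1 0.0936.
The surplus seats go to P8, P5, P6.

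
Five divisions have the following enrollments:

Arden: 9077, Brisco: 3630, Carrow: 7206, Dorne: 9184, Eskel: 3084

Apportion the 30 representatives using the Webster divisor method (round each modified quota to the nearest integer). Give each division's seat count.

Arden=8, Brisco=3, Carrow=7, Dorne=9, Eskel=3

Standard divisor 32181/30 ≈ 1072.7; standard quotas: Arden 8.462, Brisco 3.384, Carrow 6.718, Dorne 8.562, Eskel 2.875.
Rounding to the nearest integer gives Arden 8, Brisco 3, Carrow 7, Dorne 9, Eskel 3 — total 30, matching the house size, so no adjustment is needed.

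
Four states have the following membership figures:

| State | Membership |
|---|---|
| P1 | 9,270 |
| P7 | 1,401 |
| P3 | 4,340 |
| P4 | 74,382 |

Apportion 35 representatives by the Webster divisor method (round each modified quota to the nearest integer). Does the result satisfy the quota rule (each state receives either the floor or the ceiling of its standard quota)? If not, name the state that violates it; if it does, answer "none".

Standard quotas: P1 3.629, P7 0.549, P3 1.699, P4 29.123.
Webster allocation: P1 4, P7 1, P3 2, P4 28.
P4 has quota 29.123 (lower 29, upper 30) but receives 28 — outside the quota interval.

P4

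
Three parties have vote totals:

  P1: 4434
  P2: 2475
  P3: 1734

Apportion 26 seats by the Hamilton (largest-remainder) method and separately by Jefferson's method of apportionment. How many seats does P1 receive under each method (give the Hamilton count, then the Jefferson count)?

Hamilton: P1 13, P2 8, P3 5.
Jefferson: P1 14, P2 7, P3 5.
P1 gets 13 under Hamilton and 14 under Jefferson.

13 and 14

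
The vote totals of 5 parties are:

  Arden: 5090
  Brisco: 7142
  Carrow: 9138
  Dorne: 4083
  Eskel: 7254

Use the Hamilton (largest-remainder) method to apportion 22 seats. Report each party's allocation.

Arden: 3, Brisco: 5, Carrow: 6, Dorne: 3, Eskel: 5

Standard divisor: 32707 ÷ 22 ≈ 1486.682.
Standard quotas: Arden 3.4237, Brisco 4.8040, Carrow 6.1466, Dorne 2.7464, Eskel 4.8793.
Lower quotas: Arden 3, Brisco 4, Carrow 6, Dorne 2, Eskel 4 (sum 19, leaving 3 seats).
Remainders in descending order: Eskel 0.8793, Brisco 0.8040, Dorne 0.7464, Arden 0.4237, Carrow 0.1466.
The surplus seats go to Eskel, Brisco, Dorne.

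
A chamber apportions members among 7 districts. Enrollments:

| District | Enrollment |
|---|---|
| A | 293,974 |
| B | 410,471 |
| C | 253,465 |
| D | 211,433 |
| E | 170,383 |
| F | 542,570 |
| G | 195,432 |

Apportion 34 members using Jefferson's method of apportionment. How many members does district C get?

4

Standard divisor 2077728/34 ≈ 61109.647; standard quotas: A 4.811, B 6.717, C 4.148, D 3.460, E 2.788, F 8.879, G 3.198.
Rounding down gives 4, 6, 4, 3, 2, 8, 3 = 30 seats, so the divisor must be adjusted.
With modified divisor 55500: modified quotas A 5.297, B 7.396, C 4.567, D 3.810, E 3.070, F 9.776, G 3.521.
Rounding down: A 5, B 7, C 4, D 3, E 3, F 9, G 3 (total 34).
C receives 4.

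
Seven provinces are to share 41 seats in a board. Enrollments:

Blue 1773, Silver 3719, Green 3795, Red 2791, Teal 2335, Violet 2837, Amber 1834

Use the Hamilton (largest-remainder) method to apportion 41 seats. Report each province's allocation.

Total 19084; standard divisor 19084/41 ≈ 465.463.
Standard quotas: Blue 3.809, Silver 7.990, Green 8.153, Red 5.996, Teal 5.017, Violet 6.095, Amber 3.940.
Lower quotas: Blue 3, Silver 7, Green 8, Red 5, Teal 5, Violet 6, Amber 3 (sum 37, leaving 4 seats).
Remainders in descending order: Red 0.996, Silver 0.990, Amber 0.940, Blue 0.809, Green 0.153, Violet 0.095, Teal 0.017.
The surplus seats go to Red, Silver, Amber, Blue.

Blue: 4; Silver: 8; Green: 8; Red: 6; Teal: 5; Violet: 6; Amber: 4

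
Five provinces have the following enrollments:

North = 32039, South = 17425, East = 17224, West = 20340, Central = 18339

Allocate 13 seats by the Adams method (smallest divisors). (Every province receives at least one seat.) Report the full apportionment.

North 4; South 2; East 2; West 3; Central 2

Standard divisor 105367/13 ≈ 8105.154; standard quotas: North 3.953, South 2.150, East 2.125, West 2.510, Central 2.263.
Rounding up gives 4, 3, 3, 3, 3 = 16 seats, so the divisor must be adjusted.
With modified divisor 9700: modified quotas North 3.303, South 1.796, East 1.776, West 2.097, Central 1.891.
Rounding up: North 4, South 2, East 2, West 3, Central 2 (total 13).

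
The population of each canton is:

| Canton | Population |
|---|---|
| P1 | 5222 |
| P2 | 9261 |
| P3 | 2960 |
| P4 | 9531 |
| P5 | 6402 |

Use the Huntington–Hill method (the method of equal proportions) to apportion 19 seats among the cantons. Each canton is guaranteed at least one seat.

P1=3; P2=5; P3=2; P4=5; P5=4

With divisor 1794: modified quotas P1 2.911, P2 5.162, P3 1.650, P4 5.313, P5 3.569.
Geometric-mean thresholds: P1 √(2·3)=2.449, P2 √(5·6)=5.477, P3 √(1·2)=1.414, P4 √(5·6)=5.477, P5 √(3·4)=3.464.
Each quota rounded against its threshold gives P1 3, P2 5, P3 2, P4 5, P5 4 (total 19).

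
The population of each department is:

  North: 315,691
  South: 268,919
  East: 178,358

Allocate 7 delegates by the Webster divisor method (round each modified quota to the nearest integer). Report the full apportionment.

North 3, South 2, East 2

Standard divisor 762968/7 ≈ 108995.429; standard quotas: North 2.896, South 2.467, East 1.636.
Rounding to the nearest integer gives North 3, South 2, East 2 — total 7, matching the house size, so no adjustment is needed.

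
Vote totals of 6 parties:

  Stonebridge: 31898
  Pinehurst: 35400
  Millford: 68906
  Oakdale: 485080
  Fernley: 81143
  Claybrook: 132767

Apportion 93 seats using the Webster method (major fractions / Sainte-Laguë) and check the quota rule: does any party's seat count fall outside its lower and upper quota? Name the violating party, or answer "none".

Standard quotas: Stonebridge 3.552, Pinehurst 3.942, Millford 7.673, Oakdale 54.014, Fernley 9.035, Claybrook 14.784.
Webster allocation: Stonebridge 4, Pinehurst 4, Millford 8, Oakdale 53, Fernley 9, Claybrook 15.
Oakdale has quota 54.014 (lower 54, upper 55) but receives 53 — outside the quota interval.

Oakdale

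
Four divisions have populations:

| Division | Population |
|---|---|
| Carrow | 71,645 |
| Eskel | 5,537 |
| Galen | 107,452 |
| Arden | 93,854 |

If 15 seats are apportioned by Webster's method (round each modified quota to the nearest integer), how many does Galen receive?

Standard divisor 278488/15 ≈ 18565.867; standard quotas: Carrow 3.859, Eskel 0.298, Galen 5.788, Arden 5.055.
Rounding to the nearest integer gives Carrow 4, Eskel 0, Galen 6, Arden 5 — total 15, matching the house size, so no adjustment is needed.
Galen receives 6.

6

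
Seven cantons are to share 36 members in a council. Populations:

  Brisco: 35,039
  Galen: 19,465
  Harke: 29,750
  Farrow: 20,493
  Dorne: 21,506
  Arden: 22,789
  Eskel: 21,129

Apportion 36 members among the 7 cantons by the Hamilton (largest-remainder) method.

Brisco 7, Galen 4, Harke 6, Farrow 4, Dorne 5, Arden 5, Eskel 5

Total 170171; standard divisor 170171/36 ≈ 4726.972.
Standard quotas: Brisco 7.4126, Galen 4.1179, Harke 6.2937, Farrow 4.3353, Dorne 4.5496, Arden 4.8211, Eskel 4.4699.
Lower quotas: Brisco 7, Galen 4, Harke 6, Farrow 4, Dorne 4, Arden 4, Eskel 4 (sum 33, leaving 3 seats).
Remainders in descending order: Arden 0.8211, Dorne 0.5496, Eskel 0.4699, Brisco 0.4126, Farrow 0.3353, Harke 0.2937, Galen 0.1179.
Largest remainders: Arden, Dorne, Eskel receive the extra seats.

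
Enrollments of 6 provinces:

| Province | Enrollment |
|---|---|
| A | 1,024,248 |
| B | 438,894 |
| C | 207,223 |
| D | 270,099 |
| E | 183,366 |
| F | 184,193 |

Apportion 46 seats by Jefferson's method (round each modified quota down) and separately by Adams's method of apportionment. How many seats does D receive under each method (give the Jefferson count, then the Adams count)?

Jefferson: A 22, B 9, C 4, D 5, E 3, F 3.
Adams: A 19, B 9, C 4, D 6, E 4, F 4.
D gets 5 under Jefferson and 6 under Adams.

5 and 6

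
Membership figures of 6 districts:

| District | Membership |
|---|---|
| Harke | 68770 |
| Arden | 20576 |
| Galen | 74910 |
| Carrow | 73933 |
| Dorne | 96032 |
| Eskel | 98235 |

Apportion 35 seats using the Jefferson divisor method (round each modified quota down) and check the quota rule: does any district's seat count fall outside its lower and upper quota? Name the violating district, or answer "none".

none

Standard quotas: Harke 5.566, Arden 1.665, Galen 6.063, Carrow 5.984, Dorne 7.772, Eskel 7.950.
Jefferson allocation: Harke 6, Arden 1, Galen 6, Carrow 6, Dorne 8, Eskel 8.
Every allocation lies between the lower and upper quota.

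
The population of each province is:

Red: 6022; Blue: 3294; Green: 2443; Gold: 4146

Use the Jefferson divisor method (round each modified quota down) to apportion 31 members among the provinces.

Red: 12, Blue: 6, Green: 5, Gold: 8

Standard divisor 15905/31 ≈ 513.065; standard quotas: Red 11.737, Blue 6.420, Green 4.762, Gold 8.081.
Rounding down gives 11, 6, 4, 8 = 29 seats, so the divisor must be adjusted.
With modified divisor 480: modified quotas Red 12.546, Blue 6.862, Green 5.090, Gold 8.637.
Rounding down: Red 12, Blue 6, Green 5, Gold 8 (total 31).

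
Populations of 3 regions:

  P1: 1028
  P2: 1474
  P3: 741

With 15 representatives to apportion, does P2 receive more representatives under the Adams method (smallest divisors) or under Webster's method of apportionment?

Webster

Adams: P1 5, P2 6, P3 4.
Webster: P1 5, P2 7, P3 3.
P2 gets 6 under Adams and 7 under Webster.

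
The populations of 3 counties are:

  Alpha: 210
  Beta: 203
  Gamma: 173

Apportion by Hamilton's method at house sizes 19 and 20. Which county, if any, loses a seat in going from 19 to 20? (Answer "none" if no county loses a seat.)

none

At 19 seats: Alpha 7, Beta 6, Gamma 6.
At 20 seats: Alpha 7, Beta 7, Gamma 6.
No county's allocation decreased.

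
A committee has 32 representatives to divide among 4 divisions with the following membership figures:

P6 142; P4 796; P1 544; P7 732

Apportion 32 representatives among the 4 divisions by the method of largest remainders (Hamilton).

The standard divisor is 2214/32 ≈ 69.188.
Standard quotas: P6 2.052, P4 11.505, P1 7.863, P7 10.580.
Lower quotas: P6 2, P4 11, P1 7, P7 10 (sum 30, leaving 2 seats).
Remainders in descending order: P1 0.863, P7 0.580, P4 0.505, P6 0.052.
Largest remainders: P1, P7 receive the extra seats.

P6 2; P4 11; P1 8; P7 11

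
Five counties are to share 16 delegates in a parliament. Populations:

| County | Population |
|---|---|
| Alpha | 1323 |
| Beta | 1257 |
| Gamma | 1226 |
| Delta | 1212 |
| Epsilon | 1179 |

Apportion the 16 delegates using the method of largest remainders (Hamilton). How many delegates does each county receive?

Alpha: 4, Beta: 3, Gamma: 3, Delta: 3, Epsilon: 3

The standard divisor is 6197/16 ≈ 387.312.
Standard quotas: Alpha 3.416, Beta 3.245, Gamma 3.165, Delta 3.129, Epsilon 3.044.
Lower quotas: Alpha 3, Beta 3, Gamma 3, Delta 3, Epsilon 3 (sum 15, leaving 1 seat).
Remainders in descending order: Alpha 0.416, Beta 0.245, Gamma 0.165, Delta 0.129, Epsilon 0.044.
Largest remainder: Alpha receives the extra seat.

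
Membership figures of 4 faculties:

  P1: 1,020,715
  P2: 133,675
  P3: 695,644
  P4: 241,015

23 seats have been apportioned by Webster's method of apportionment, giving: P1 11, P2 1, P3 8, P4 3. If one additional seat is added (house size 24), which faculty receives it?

P2

Priority for the next seat is population ÷ (current seats + 0.5).
Priorities: P1 88757.826, P2 89116.667, P3 81840.471, P4 68861.429.
Highest priority: P2.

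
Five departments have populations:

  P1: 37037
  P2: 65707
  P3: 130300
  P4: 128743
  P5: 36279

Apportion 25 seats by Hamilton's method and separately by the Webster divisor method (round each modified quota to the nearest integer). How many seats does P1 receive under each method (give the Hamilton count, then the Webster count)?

3 and 2

Hamilton: P1 3, P2 4, P3 8, P4 8, P5 2.
Webster: P1 2, P2 4, P3 9, P4 8, P5 2.
P1 gets 3 under Hamilton and 2 under Webster.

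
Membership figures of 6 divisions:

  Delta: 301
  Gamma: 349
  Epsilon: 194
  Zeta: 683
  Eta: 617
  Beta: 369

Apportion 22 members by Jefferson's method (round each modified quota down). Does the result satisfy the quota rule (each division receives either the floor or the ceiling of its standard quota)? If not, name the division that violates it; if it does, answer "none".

none

Standard quotas: Delta 2.635, Gamma 3.055, Epsilon 1.698, Zeta 5.979, Eta 5.402, Beta 3.230.
Jefferson allocation: Delta 3, Gamma 3, Epsilon 1, Zeta 6, Eta 6, Beta 3.
Every allocation lies between the lower and upper quota.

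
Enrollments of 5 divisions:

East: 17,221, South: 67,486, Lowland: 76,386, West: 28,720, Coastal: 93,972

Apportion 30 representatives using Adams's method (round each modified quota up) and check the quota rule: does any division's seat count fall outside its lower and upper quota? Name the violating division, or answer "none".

Standard quotas: East 1.820, South 7.134, Lowland 8.075, West 3.036, Coastal 9.934.
Adams allocation: East 2, South 7, Lowland 8, West 3, Coastal 10.
Every allocation lies between the lower and upper quota.

none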